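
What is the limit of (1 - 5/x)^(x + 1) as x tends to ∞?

e^(-5)

Let L be the limit and take ln: ln L = lim (x + 1)·ln(1 - 5/x) = lim (x + 1)·(-5/x + O(1/x²)) = -5.
Hence L = e^(-5).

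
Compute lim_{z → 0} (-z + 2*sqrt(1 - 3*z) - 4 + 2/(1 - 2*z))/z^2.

23/4

Substitution gives 0/0; apply L'Hôpital's rule 2 times.
After differentiating numerator and denominator 2 times the quotient is (-16/(2*z - 1)^3 - 9/(2*(1 - 3*z)^(3/2)))/(2); at z = 0 this is 23/4.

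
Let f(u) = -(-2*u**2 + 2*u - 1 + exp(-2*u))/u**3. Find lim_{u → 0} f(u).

4/3

Direct substitution gives 0/0.
Apply L'Hôpital: lim (-4*u + 2 - 2*e^(-2*u))/(-3*u^2), still 0/0.
Apply L'Hôpital: lim (-4 + 4*e^(-2*u))/(-6*u), still 0/0.
After 3 applications of L'Hôpital's rule the quotient is (-8*e^(-2*u))/(-6); substituting u = 0 gives 4/3.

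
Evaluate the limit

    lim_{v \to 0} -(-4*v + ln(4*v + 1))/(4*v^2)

2

Direct substitution gives 0/0.
Apply L'Hôpital: lim (-4 + 4/(4*v + 1))/(-8*v), still 0/0.
After 2 applications of L'Hôpital's rule the quotient is (-16/(4*v + 1)^2)/(-8); substituting v = 0 gives 2.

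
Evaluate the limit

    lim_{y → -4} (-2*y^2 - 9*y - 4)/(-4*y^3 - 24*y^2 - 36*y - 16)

-7/36

Since y = -4 makes numerator and denominator zero, (y + 4) divides both.
Cancelling it gives (-2*y - 1)/(-4*y^2 - 8*y - 4); now plug in y = -4 to get -7/36.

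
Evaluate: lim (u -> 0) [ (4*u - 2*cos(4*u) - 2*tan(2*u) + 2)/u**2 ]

Substitution gives 0/0 (the numerator vanishes to order 2).
Expand each term to order u^2: the coefficient of u^2 in -2·cos(4u) is 16 and in -2·tan(2u) is 0.
Lower-order terms cancel with the polynomial part, so the numerator is (16)·u^2 + o(u^2), and the limit is (16)/(1) = 16.

16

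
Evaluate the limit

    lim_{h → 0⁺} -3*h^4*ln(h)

This is a 0·(−∞) form. Rewrite as -3·ln(h) / h^(−4) and apply L'Hôpital:
the derivative quotient is -3·(1/h) / (−4·h^(−5)) = (3/4)·h^4 → 0.

0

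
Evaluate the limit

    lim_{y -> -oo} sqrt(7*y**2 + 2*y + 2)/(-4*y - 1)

For large |y|, √(7*y^2 + 2*y + 2) ≈ √7·|y| and the denominator ≈ -4y.
Since y → −∞, |y| = −y, giving −√7/(-4) = √(7)/4.

√(7)/4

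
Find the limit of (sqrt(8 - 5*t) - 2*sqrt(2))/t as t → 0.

-5*√(2)/8

A 0/0 form; rationalise with √(8 - 5t) + √8. This collapses the numerator to -5t, leaving -5/(√(8 - 5t) + √8) → -5/(2√8) = -5*√(2)/8.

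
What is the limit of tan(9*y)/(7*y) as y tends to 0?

Substitution gives 0/0.
Since tan(u)/u → 1 as u → 0, tan(9y)/(9y) → 1 and the limit is 9/7.

9/7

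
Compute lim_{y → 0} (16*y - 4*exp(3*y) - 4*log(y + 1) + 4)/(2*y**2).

Substitution gives 0/0 (the numerator vanishes to order 2).
Expand each term to order y^2: the coefficient of y^2 in -4·e^(3y) is -18 and in -4·ln(1 + y) is 2.
Lower-order terms cancel with the polynomial part, so the numerator is (-16)·y^2 + o(y^2), and the limit is (-16)/(2) = -8.

-8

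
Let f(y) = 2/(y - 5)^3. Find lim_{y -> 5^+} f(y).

As y → 5⁺, (y - 5) → 0⁺, so (y - 5)^3 → 0⁺ and 2/(y - 5)^3 → ∞.

∞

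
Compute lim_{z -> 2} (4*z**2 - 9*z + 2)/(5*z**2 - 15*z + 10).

7/5

Direct substitution gives 0/0, so factor. Both numerator and denominator have (z - 2) as a factor.
After cancelling, the expression reduces to (4*z - 1)/(5*z - 5).
Substituting z = 2 gives 7/5.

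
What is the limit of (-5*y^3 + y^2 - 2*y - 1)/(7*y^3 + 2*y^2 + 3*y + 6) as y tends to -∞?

Numerator and denominator both have degree 3.
Dividing every term by y^3, all lower-order terms vanish and the limit is the ratio of leading coefficients, -5/(7) = -5/7.

-5/7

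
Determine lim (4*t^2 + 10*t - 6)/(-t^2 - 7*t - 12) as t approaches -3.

At t = -3 both the top and bottom vanish — a removable singularity. Factoring out (t + 3) from each leaves (4*t - 2)/(-t - 4), which at t = -3 equals 14.

14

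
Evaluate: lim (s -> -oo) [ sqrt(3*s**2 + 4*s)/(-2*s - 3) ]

√(3)/2

For large |s|, √(3*s^2 + 4*s) ≈ √3·|s| and the denominator ≈ -2s.
Since s → −∞, |s| = −s, giving −√3/(-2) = √(3)/2.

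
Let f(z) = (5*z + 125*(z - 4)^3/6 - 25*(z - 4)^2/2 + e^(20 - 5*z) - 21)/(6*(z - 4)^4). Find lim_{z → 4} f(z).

Direct substitution gives 0/0.
Apply L'Hôpital: lim (-25*z + 125*(z - 4)^2/2 - 5*e^(20 - 5*z) + 105)/(24*(z - 4)^3), still 0/0.
Apply L'Hôpital: lim (125*z + 25*e^(20 - 5*z) - 525)/(72*(z - 4)^2), still 0/0.
Apply L'Hôpital: lim (125 - 125*e^(20 - 5*z))/(144*z - 576), still 0/0.
After 4 applications of L'Hôpital's rule the quotient is (625*e^(20 - 5*z))/(144); substituting z = 4 gives 625/144.

625/144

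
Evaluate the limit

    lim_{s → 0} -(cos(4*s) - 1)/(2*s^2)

Direct substitution gives 0/0.
Apply L'Hôpital: lim (-4*sin(4*s))/(-4*s), still 0/0.
After 2 applications of L'Hôpital's rule the quotient is (-16*cos(4*s))/(-4); substituting s = 0 gives 4.

4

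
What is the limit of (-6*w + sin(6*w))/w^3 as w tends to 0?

Direct substitution gives 0/0.
Apply L'Hôpital: lim (6*cos(6*w) - 6)/(3*w^2), still 0/0.
Apply L'Hôpital: lim (-36*sin(6*w))/(6*w), still 0/0.
After 3 applications of L'Hôpital's rule the quotient is (-216*cos(6*w))/(6); substituting w = 0 gives -36.

-36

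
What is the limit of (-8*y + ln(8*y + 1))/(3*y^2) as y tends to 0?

-32/3

Direct substitution gives 0/0.
Apply L'Hôpital: lim (-8 + 8/(8*y + 1))/(6*y), still 0/0.
After 2 applications of L'Hôpital's rule the quotient is (-64/(8*y + 1)^2)/(6); substituting y = 0 gives -32/3.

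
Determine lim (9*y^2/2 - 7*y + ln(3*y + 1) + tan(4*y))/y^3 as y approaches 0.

Substitution gives 0/0; apply L'Hôpital's rule 3 times.
After differentiating numerator and denominator 3 times the quotient is (384*tan(4*y)^2/cos(4*y)^2 + 128/cos(4*y)^2 + 54/(3*y + 1)^3)/(6); at y = 0 this is 91/3.

91/3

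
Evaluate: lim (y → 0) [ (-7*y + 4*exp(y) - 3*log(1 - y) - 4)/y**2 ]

Substitution gives 0/0; apply L'Hôpital's rule 2 times.
After differentiating numerator and denominator 2 times the quotient is (4*e^(y) + 3/(y - 1)^2)/(2); at y = 0 this is 7/2.

7/2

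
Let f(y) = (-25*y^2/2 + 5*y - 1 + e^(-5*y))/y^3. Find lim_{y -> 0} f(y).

-125/6

Direct substitution gives 0/0.
Apply L'Hôpital: lim (-25*y + 5 - 5*e^(-5*y))/(3*y^2), still 0/0.
Apply L'Hôpital: lim (-25 + 25*e^(-5*y))/(6*y), still 0/0.
After 3 applications of L'Hôpital's rule the quotient is (-125*e^(-5*y))/(6); substituting y = 0 gives -125/6.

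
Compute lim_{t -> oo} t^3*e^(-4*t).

0

Write as t^3/e^{4t}, an ∞/∞ form.
Exponential growth dominates any polynomial, so repeated L'Hôpital (or the standard result) gives 0.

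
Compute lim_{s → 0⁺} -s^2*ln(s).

0

This is a 0·(−∞) form. Rewrite as -1·ln(s) / s^(−2) and apply L'Hôpital:
the derivative quotient is -1·(1/s) / (−2·s^(−3)) = (1/2)·s^2 → 0.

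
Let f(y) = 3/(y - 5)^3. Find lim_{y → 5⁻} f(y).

-∞

As y → 5⁻, (y - 5) → 0⁻, so (y - 5)^3 → 0⁻ and 3/(y - 5)^3 → -∞.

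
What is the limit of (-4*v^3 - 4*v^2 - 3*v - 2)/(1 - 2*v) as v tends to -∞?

∞

The numerator has higher degree (3 > 1); the quotient behaves like (-4/(-2))·v^2 for large |v|.
As v → −∞ this diverges to ∞.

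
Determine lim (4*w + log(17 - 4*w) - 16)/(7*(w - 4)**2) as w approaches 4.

-8/7

Direct substitution gives 0/0.
Apply L'Hôpital: lim (4 - 4/(17 - 4*w))/(14*w - 56), still 0/0.
After 2 applications of L'Hôpital's rule the quotient is (-16/(17 - 4*w)^2)/(14); substituting w = 4 gives -8/7.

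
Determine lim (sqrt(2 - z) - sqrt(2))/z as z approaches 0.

Substitution gives 0/0. Multiply numerator and denominator by the conjugate √(2 - z) + √2.
The numerator becomes (2 - z) − 2 = -z, so the expression simplifies to -1/(√(2 - z) + √2).
Letting z → 0 gives -1/(2√2) = -√(2)/4.

-√(2)/4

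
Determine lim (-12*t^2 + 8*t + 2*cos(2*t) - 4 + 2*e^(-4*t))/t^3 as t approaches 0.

-64/3

Substitution gives 0/0 (the numerator vanishes to order 3).
Expand each term to order t^3: the coefficient of t^3 in 2·cos(2t) is 0 and in 2·e^(-4t) is -64/3.
Lower-order terms cancel with the polynomial part, so the numerator is (-64/3)·t^3 + o(t^3), and the limit is (-64/3)/(1) = -64/3.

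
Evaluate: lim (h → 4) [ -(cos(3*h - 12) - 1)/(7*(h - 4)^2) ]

9/14

Direct substitution gives 0/0.
Apply L'Hôpital: lim (-3*sin(3*h - 12))/(56 - 14*h), still 0/0.
After 2 applications of L'Hôpital's rule the quotient is (-9*cos(3*h - 12))/(-14); substituting h = 4 gives 9/14.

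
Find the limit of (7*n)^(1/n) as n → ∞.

1

Base → ∞ and exponent → 0: an ∞^0 form.
Take logs: (1/n)·ln(7·n^1) = (ln 7 + 1·ln n)/n → 0.
So the limit is e^0 = 1.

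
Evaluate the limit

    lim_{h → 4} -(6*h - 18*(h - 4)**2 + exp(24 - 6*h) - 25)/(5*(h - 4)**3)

Direct substitution gives 0/0.
Apply L'Hôpital: lim (-36*h - 6*e^(24 - 6*h) + 150)/(-15*(h - 4)^2), still 0/0.
Apply L'Hôpital: lim (36*e^(24 - 6*h) - 36)/(120 - 30*h), still 0/0.
After 3 applications of L'Hôpital's rule the quotient is (-216*e^(24 - 6*h))/(-30); substituting h = 4 gives 36/5.

36/5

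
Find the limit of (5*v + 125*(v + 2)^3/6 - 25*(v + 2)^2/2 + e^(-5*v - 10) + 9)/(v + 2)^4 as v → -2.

Direct substitution gives 0/0.
Apply L'Hôpital: lim (-25*v + 125*(v + 2)^2/2 - 5*e^(-5*v - 10) - 45)/(4*(v + 2)^3), still 0/0.
Apply L'Hôpital: lim (125*v + 25*e^(-5*v - 10) + 225)/(12*(v + 2)^2), still 0/0.
Apply L'Hôpital: lim (125 - 125*e^(-5*v - 10))/(24*v + 48), still 0/0.
After 4 applications of L'Hôpital's rule the quotient is (625*e^(-5*v - 10))/(24); substituting v = -2 gives 625/24.

625/24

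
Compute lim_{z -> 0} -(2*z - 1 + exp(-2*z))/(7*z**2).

-2/7

Direct substitution gives 0/0.
Apply L'Hôpital: lim (2 - 2*e^(-2*z))/(-14*z), still 0/0.
After 2 applications of L'Hôpital's rule the quotient is (4*e^(-2*z))/(-14); substituting z = 0 gives -2/7.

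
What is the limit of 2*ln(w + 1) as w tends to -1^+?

-∞

As w → -1⁺, w + 1 → 0⁺ and ln(w + 1) → −∞.
Multiplying by 2 gives -∞.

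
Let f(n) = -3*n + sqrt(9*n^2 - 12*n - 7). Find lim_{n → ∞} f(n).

This has the form ∞ − ∞. Multiply and divide by the conjugate √(9*n^2 - 12*n - 7) + 3n.
That gives (-12n - 7) / (√(9*n^2 - 12*n - 7) + 3n).
Divide numerator and denominator by n: the limit is -12/(2·3) = -2.

-2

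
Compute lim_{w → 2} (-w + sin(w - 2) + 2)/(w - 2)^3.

-1/6

Direct substitution gives 0/0.
Apply L'Hôpital: lim (cos(w - 2) - 1)/(3*(w - 2)^2), still 0/0.
Apply L'Hôpital: lim (-sin(w - 2))/(6*w - 12), still 0/0.
After 3 applications of L'Hôpital's rule the quotient is (-cos(w - 2))/(6); substituting w = 2 gives -1/6.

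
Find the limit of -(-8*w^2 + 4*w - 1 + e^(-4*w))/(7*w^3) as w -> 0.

32/21

Direct substitution gives 0/0.
Apply L'Hôpital: lim (-16*w + 4 - 4*e^(-4*w))/(-21*w^2), still 0/0.
Apply L'Hôpital: lim (-16 + 16*e^(-4*w))/(-42*w), still 0/0.
After 3 applications of L'Hôpital's rule the quotient is (-64*e^(-4*w))/(-42); substituting w = 0 gives 32/21.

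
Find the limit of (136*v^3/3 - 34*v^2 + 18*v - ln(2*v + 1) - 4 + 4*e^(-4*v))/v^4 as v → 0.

Substitution gives 0/0 (the numerator vanishes to order 4).
Expand each term to order v^4: the coefficient of v^4 in −ln(1 + 2v) is 4 and in 4·e^(-4v) is 128/3.
Lower-order terms cancel with the polynomial part, so the numerator is (140/3)·v^4 + o(v^4), and the limit is (140/3)/(1) = 140/3.

140/3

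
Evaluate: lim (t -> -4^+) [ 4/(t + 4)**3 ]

∞

As t → -4⁺, (t + 4) → 0⁺, so (t + 4)^3 → 0⁺ and 4/(t + 4)^3 → ∞.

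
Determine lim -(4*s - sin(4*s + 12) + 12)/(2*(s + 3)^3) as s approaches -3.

Direct substitution gives 0/0.
Apply L'Hôpital: lim (4 - 4*cos(4*s + 12))/(-6*(s + 3)^2), still 0/0.
Apply L'Hôpital: lim (16*sin(4*s + 12))/(-12*s - 36), still 0/0.
After 3 applications of L'Hôpital's rule the quotient is (64*cos(4*s + 12))/(-12); substituting s = -3 gives -16/3.

-16/3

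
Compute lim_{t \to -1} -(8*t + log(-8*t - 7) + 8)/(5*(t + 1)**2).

Direct substitution gives 0/0.
Apply L'Hôpital: lim (8 - 8/(-8*t - 7))/(-10*t - 10), still 0/0.
After 2 applications of L'Hôpital's rule the quotient is (-64/(-8*t - 7)^2)/(-10); substituting t = -1 gives 32/5.

32/5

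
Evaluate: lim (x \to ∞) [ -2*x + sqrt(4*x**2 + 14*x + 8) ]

This has the form ∞ − ∞. Multiply and divide by the conjugate √(4*x^2 + 14*x + 8) + 2x.
That gives (14x + 8) / (√(4*x^2 + 14*x + 8) + 2x).
Divide numerator and denominator by x: the limit is 14/(2·2) = 7/2.

7/2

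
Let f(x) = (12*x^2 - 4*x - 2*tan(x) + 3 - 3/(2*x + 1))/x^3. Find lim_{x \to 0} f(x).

70/3

Substitution gives 0/0 (the numerator vanishes to order 3).
Expand each term to order x^3: the coefficient of x^3 in -2·tan(x) is -2/3 and in -3·1/(1 + 2x) is 24.
Lower-order terms cancel with the polynomial part, so the numerator is (70/3)·x^3 + o(x^3), and the limit is (70/3)/(1) = 70/3.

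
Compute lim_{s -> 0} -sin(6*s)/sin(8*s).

-3/4

Substitution gives 0/0.
Divide numerator and denominator by s: sin(6s)/s → 6 and sin(8s)/s → 8, so the limit is -1·6/8 = -3/4.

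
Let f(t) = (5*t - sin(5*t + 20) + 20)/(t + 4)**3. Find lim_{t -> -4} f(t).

125/6

Direct substitution gives 0/0.
Apply L'Hôpital: lim (5 - 5*cos(5*t + 20))/(3*(t + 4)^2), still 0/0.
Apply L'Hôpital: lim (25*sin(5*t + 20))/(6*t + 24), still 0/0.
After 3 applications of L'Hôpital's rule the quotient is (125*cos(5*t + 20))/(6); substituting t = -4 gives 125/6.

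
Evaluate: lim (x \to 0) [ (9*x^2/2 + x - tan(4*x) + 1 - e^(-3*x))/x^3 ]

Substitution gives 0/0 (the numerator vanishes to order 3).
Expand each term to order x^3: the coefficient of x^3 in −tan(4x) is -64/3 and in −e^(-3x) is 9/2.
Lower-order terms cancel with the polynomial part, so the numerator is (-101/6)·x^3 + o(x^3), and the limit is (-101/6)/(1) = -101/6.

-101/6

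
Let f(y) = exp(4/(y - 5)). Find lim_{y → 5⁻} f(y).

0

As y → 5⁻, 4/(y - 5) → −∞, so e^(4/(y - 5)) → 0.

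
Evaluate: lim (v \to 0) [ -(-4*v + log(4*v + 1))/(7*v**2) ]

8/7

Direct substitution gives 0/0.
Apply L'Hôpital: lim (-4 + 4/(4*v + 1))/(-14*v), still 0/0.
After 2 applications of L'Hôpital's rule the quotient is (-16/(4*v + 1)^2)/(-14); substituting v = 0 gives 8/7.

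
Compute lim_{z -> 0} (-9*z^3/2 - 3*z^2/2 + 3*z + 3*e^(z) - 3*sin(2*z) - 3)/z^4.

1/8

Substitution gives 0/0; apply L'Hôpital's rule 4 times.
After differentiating numerator and denominator 4 times the quotient is (3*e^(z) - 48*sin(2*z))/(24); at z = 0 this is 1/8.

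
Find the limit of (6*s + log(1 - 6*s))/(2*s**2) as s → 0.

Direct substitution gives 0/0.
Apply L'Hôpital: lim (6 - 6/(1 - 6*s))/(4*s), still 0/0.
After 2 applications of L'Hôpital's rule the quotient is (-36/(1 - 6*s)^2)/(4); substituting s = 0 gives -9.

-9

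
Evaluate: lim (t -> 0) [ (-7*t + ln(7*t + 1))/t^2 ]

Direct substitution gives 0/0.
Apply L'Hôpital: lim (-7 + 7/(7*t + 1))/(2*t), still 0/0.
After 2 applications of L'Hôpital's rule the quotient is (-49/(7*t + 1)^2)/(2); substituting t = 0 gives -49/2.

-49/2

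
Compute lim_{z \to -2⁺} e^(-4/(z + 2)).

As z → -2⁺, -4/(z + 2) → −∞, so e^(-4/(z + 2)) → 0.

0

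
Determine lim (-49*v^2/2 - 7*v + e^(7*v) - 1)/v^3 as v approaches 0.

343/6

Direct substitution gives 0/0.
Apply L'Hôpital: lim (-49*v + 7*e^(7*v) - 7)/(3*v^2), still 0/0.
Apply L'Hôpital: lim (49*e^(7*v) - 49)/(6*v), still 0/0.
After 3 applications of L'Hôpital's rule the quotient is (343*e^(7*v))/(6); substituting v = 0 gives 343/6.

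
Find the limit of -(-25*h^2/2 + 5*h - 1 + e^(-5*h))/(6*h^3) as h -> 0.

125/36

Direct substitution gives 0/0.
Apply L'Hôpital: lim (-25*h + 5 - 5*e^(-5*h))/(-18*h^2), still 0/0.
Apply L'Hôpital: lim (-25 + 25*e^(-5*h))/(-36*h), still 0/0.
After 3 applications of L'Hôpital's rule the quotient is (-125*e^(-5*h))/(-36); substituting h = 0 gives 125/36.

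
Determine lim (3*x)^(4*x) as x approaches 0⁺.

1

Base → 0⁺ and exponent → 0⁺: a 0^0 form.
Take logs: 4x·ln(3x). This is 0·(−∞); rewriting as ln(3x)/(1/(4x)) and applying L'Hôpital gives 0.
Hence the limit is e^0 = 1.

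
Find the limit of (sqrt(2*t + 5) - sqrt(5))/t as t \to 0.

√(5)/5

Substitution gives 0/0. Multiply numerator and denominator by the conjugate √(5 + 2t) + √5.
The numerator becomes (5 + 2t) − 5 = 2t, so the expression simplifies to 2/(√(5 + 2t) + √5).
Letting t → 0 gives 2/(2√5) = √(5)/5.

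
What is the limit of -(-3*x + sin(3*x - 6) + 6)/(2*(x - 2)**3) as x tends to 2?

9/4

Direct substitution gives 0/0.
Apply L'Hôpital: lim (3*cos(3*x - 6) - 3)/(-6*(x - 2)^2), still 0/0.
Apply L'Hôpital: lim (-9*sin(3*x - 6))/(24 - 12*x), still 0/0.
After 3 applications of L'Hôpital's rule the quotient is (-27*cos(3*x - 6))/(-12); substituting x = 2 gives 9/4.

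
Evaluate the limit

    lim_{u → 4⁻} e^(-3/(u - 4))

As u → 4⁻, -3/(u - 4) → +∞, so e^(-3/(u - 4)) → ∞.

∞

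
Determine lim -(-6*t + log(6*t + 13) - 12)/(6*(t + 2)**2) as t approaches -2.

Direct substitution gives 0/0.
Apply L'Hôpital: lim (-6 + 6/(6*t + 13))/(-12*t - 24), still 0/0.
After 2 applications of L'Hôpital's rule the quotient is (-36/(6*t + 13)^2)/(-12); substituting t = -2 gives 3.

3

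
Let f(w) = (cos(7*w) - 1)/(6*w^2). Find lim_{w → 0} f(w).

Direct substitution gives 0/0.
Apply L'Hôpital: lim (-7*sin(7*w))/(12*w), still 0/0.
After 2 applications of L'Hôpital's rule the quotient is (-49*cos(7*w))/(12); substituting w = 0 gives -49/12.

-49/12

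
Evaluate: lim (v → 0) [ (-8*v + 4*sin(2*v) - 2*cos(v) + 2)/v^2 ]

1

Substitution gives 0/0 (the numerator vanishes to order 2).
Expand each term to order v^2: the coefficient of v^2 in -2·cos(v) is 1 and in 4·sin(2v) is 0.
Lower-order terms cancel with the polynomial part, so the numerator is (1)·v^2 + o(v^2), and the limit is (1)/(1) = 1.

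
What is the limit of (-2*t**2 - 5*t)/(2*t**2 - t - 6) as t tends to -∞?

-1

Numerator and denominator both have degree 2.
Dividing every term by t^2, all lower-order terms vanish and the limit is the ratio of leading coefficients, -2/(2) = -1.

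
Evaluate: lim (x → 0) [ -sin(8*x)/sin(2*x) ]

-4

Substitution gives 0/0.
Divide numerator and denominator by x: sin(8x)/x → 8 and sin(2x)/x → 2, so the limit is -1·8/2 = -4.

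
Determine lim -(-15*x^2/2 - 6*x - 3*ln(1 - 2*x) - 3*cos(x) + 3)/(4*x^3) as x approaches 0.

Substitution gives 0/0; apply L'Hôpital's rule 3 times.
After differentiating numerator and denominator 3 times the quotient is (-3*sin(x) - 48/(2*x - 1)^3)/(-24); at x = 0 this is -2.

-2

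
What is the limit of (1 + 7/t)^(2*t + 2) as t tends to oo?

Let L be the limit and take ln: ln L = lim (2t + 2)·ln(1 + 7/t) = lim (2t + 2)·(7/t + O(1/t²)) = 14.
Hence L = e^(14).

e^(14)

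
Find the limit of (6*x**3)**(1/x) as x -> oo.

Base → ∞ and exponent → 0: an ∞^0 form.
Take logs: (1/x)·ln(6·x^3) = (ln 6 + 3·ln x)/x → 0.
So the limit is e^0 = 1.

1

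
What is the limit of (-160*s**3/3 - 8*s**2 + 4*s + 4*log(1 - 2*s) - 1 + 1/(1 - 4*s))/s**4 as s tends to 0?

Substitution gives 0/0; apply L'Hôpital's rule 4 times.
After differentiating numerator and denominator 4 times the quotient is (-6144/(4*s - 1)^5 - 384/(2*s - 1)^4)/(24); at s = 0 this is 240.

240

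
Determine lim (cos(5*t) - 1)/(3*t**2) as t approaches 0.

-25/6

Direct substitution gives 0/0.
Apply L'Hôpital: lim (-5*sin(5*t))/(6*t), still 0/0.
After 2 applications of L'Hôpital's rule the quotient is (-25*cos(5*t))/(6); substituting t = 0 gives -25/6.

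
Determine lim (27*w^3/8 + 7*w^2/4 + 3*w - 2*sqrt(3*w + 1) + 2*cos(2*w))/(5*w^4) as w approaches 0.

1471/960

Substitution gives 0/0 (the numerator vanishes to order 4).
Expand each term to order w^4: the coefficient of w^4 in -2·√(1 + 3w) is 405/64 and in 2·cos(2w) is 4/3.
Lower-order terms cancel with the polynomial part, so the numerator is (1471/192)·w^4 + o(w^4), and the limit is (1471/192)/(5) = 1471/960.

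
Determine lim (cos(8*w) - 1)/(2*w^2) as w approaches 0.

-16

Direct substitution gives 0/0.
Apply L'Hôpital: lim (-8*sin(8*w))/(4*w), still 0/0.
After 2 applications of L'Hôpital's rule the quotient is (-64*cos(8*w))/(4); substituting w = 0 gives -16.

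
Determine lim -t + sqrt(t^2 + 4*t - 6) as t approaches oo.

This has the form ∞ − ∞. Multiply and divide by the conjugate √(t^2 + 4*t - 6) + t.
That gives (4t - 6) / (√(t^2 + 4*t - 6) + t).
Divide numerator and denominator by t: the limit is 4/(2·1) = 2.

2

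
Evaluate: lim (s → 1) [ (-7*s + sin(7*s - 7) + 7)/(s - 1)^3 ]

Direct substitution gives 0/0.
Apply L'Hôpital: lim (7*cos(7*s - 7) - 7)/(3*(s - 1)^2), still 0/0.
Apply L'Hôpital: lim (-49*sin(7*s - 7))/(6*s - 6), still 0/0.
After 3 applications of L'Hôpital's rule the quotient is (-343*cos(7*s - 7))/(6); substituting s = 1 gives -343/6.

-343/6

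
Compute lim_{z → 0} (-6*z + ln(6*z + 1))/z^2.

Direct substitution gives 0/0.
Apply L'Hôpital: lim (-6 + 6/(6*z + 1))/(2*z), still 0/0.
After 2 applications of L'Hôpital's rule the quotient is (-36/(6*z + 1)^2)/(2); substituting z = 0 gives -18.

-18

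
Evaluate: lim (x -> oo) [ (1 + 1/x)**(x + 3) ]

e

Let L be the limit and take ln: ln L = lim (x + 3)·ln(1 + 1/x) = lim (x + 3)·(1/x + O(1/x²)) = 1.
Hence L = e^(1).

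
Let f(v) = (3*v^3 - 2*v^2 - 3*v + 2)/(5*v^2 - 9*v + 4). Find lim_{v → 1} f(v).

At v = 1 both the top and bottom vanish — a removable singularity. Factoring out (v - 1) from each leaves (3*v^2 + v - 2)/(5*v - 4), which at v = 1 equals 2.

2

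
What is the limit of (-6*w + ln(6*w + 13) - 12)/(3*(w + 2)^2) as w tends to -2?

-6

Direct substitution gives 0/0.
Apply L'Hôpital: lim (-6 + 6/(6*w + 13))/(6*w + 12), still 0/0.
After 2 applications of L'Hôpital's rule the quotient is (-36/(6*w + 13)^2)/(6); substituting w = -2 gives -6.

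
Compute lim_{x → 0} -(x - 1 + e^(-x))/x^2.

-1/2

Direct substitution gives 0/0.
Apply L'Hôpital: lim (1 - e^(-x))/(-2*x), still 0/0.
After 2 applications of L'Hôpital's rule the quotient is (e^(-x))/(-2); substituting x = 0 gives -1/2.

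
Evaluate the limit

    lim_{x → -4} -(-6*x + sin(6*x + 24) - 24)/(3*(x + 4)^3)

12

Direct substitution gives 0/0.
Apply L'Hôpital: lim (6*cos(6*x + 24) - 6)/(-9*(x + 4)^2), still 0/0.
Apply L'Hôpital: lim (-36*sin(6*x + 24))/(-18*x - 72), still 0/0.
After 3 applications of L'Hôpital's rule the quotient is (-216*cos(6*x + 24))/(-18); substituting x = -4 gives 12.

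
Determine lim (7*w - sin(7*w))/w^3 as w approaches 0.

343/6

Direct substitution gives 0/0.
Apply L'Hôpital: lim (7 - 7*cos(7*w))/(3*w^2), still 0/0.
Apply L'Hôpital: lim (49*sin(7*w))/(6*w), still 0/0.
After 3 applications of L'Hôpital's rule the quotient is (343*cos(7*w))/(6); substituting w = 0 gives 343/6.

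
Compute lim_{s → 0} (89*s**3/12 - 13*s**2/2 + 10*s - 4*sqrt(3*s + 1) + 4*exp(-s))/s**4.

Substitution gives 0/0 (the numerator vanishes to order 4).
Expand each term to order s^4: the coefficient of s^4 in 4·e^(-s) is 1/6 and in -4·√(1 + 3s) is 405/32.
Lower-order terms cancel with the polynomial part, so the numerator is (1231/96)·s^4 + o(s^4), and the limit is (1231/96)/(1) = 1231/96.

1231/96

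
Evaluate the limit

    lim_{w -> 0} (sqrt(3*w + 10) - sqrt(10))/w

3*√(10)/20

Substitution gives 0/0. Multiply numerator and denominator by the conjugate √(10 + 3w) + √10.
The numerator becomes (10 + 3w) − 10 = 3w, so the expression simplifies to 3/(√(10 + 3w) + √10).
Letting w → 0 gives 3/(2√10) = 3*√(10)/20.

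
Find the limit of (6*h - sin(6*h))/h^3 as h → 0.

Direct substitution gives 0/0.
Apply L'Hôpital: lim (6 - 6*cos(6*h))/(3*h^2), still 0/0.
Apply L'Hôpital: lim (36*sin(6*h))/(6*h), still 0/0.
After 3 applications of L'Hôpital's rule the quotient is (216*cos(6*h))/(6); substituting h = 0 gives 36.

36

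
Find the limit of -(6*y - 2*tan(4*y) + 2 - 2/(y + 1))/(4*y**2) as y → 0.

Substitution gives 0/0 (the numerator vanishes to order 2).
Expand each term to order y^2: the coefficient of y^2 in -2·tan(4y) is 0 and in -2·1/(1 + y) is -2.
Lower-order terms cancel with the polynomial part, so the numerator is (-2)·y^2 + o(y^2), and the limit is (-2)/(-4) = 1/2.

1/2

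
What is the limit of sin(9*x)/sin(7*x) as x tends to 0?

9/7

Substitution gives 0/0.
Divide numerator and denominator by x: sin(9x)/x → 9 and sin(7x)/x → 7, so the limit is 1·9/7 = 9/7.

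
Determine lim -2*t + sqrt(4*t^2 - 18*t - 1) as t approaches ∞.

-9/2

An ∞ − ∞ form. Rationalising with the conjugate, the difference becomes (-18t - 1) / (√(4*t^2 - 18*t - 1) + 2t).
For large t the denominator behaves like 2·2t, so the quotient tends to -18/4 = -9/2.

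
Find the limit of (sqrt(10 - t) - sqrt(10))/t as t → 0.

-√(10)/20

A 0/0 form; rationalise with √(10 - t) + √10. This collapses the numerator to -t, leaving -1/(√(10 - t) + √10) → -1/(2√10) = -√(10)/20.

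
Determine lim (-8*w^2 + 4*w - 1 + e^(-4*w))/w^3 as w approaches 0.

Direct substitution gives 0/0.
Apply L'Hôpital: lim (-16*w + 4 - 4*e^(-4*w))/(3*w^2), still 0/0.
Apply L'Hôpital: lim (-16 + 16*e^(-4*w))/(6*w), still 0/0.
After 3 applications of L'Hôpital's rule the quotient is (-64*e^(-4*w))/(6); substituting w = 0 gives -32/3.

-32/3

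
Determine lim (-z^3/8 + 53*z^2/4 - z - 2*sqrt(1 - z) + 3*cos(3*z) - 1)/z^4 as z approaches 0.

653/64

Substitution gives 0/0 (the numerator vanishes to order 4).
Expand each term to order z^4: the coefficient of z^4 in -2·√(1 - z) is 5/64 and in 3·cos(3z) is 81/8.
Lower-order terms cancel with the polynomial part, so the numerator is (653/64)·z^4 + o(z^4), and the limit is (653/64)/(1) = 653/64.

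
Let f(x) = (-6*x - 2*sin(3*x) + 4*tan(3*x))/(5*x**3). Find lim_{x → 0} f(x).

Substitution gives 0/0; apply L'Hôpital's rule 3 times.
After differentiating numerator and denominator 3 times the quotient is (54*cos(3*x) + 648*tan(3*x)^4 + 864*tan(3*x)^2 + 216)/(30); at x = 0 this is 9.

9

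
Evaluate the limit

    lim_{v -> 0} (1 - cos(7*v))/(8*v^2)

49/16

Substitution gives 0/0.
Use (1 − cos u)/u² → 1/2 with u = 7v: the limit is 7²/(2·8) = 49/16.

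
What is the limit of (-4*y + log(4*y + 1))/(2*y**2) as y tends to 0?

Direct substitution gives 0/0.
Apply L'Hôpital: lim (-4 + 4/(4*y + 1))/(4*y), still 0/0.
After 2 applications of L'Hôpital's rule the quotient is (-16/(4*y + 1)^2)/(4); substituting y = 0 gives -4.

-4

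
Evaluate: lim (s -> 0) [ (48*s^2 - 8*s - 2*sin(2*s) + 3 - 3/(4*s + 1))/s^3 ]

584/3

Substitution gives 0/0; apply L'Hôpital's rule 3 times.
After differentiating numerator and denominator 3 times the quotient is (16*cos(2*s) + 1152/(4*s + 1)^4)/(6); at s = 0 this is 584/3.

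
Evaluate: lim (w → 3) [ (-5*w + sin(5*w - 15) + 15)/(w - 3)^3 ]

Direct substitution gives 0/0.
Apply L'Hôpital: lim (5*cos(5*w - 15) - 5)/(3*(w - 3)^2), still 0/0.
Apply L'Hôpital: lim (-25*sin(5*w - 15))/(6*w - 18), still 0/0.
After 3 applications of L'Hôpital's rule the quotient is (-125*cos(5*w - 15))/(6); substituting w = 3 gives -125/6.

-125/6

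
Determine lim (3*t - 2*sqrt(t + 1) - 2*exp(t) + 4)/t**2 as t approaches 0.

-3/4

Substitution gives 0/0; apply L'Hôpital's rule 2 times.
After differentiating numerator and denominator 2 times the quotient is (-2*e^(t) + 1/(2*(t + 1)^(3/2)))/(2); at t = 0 this is -3/4.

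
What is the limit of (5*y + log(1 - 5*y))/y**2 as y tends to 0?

Direct substitution gives 0/0.
Apply L'Hôpital: lim (5 - 5/(1 - 5*y))/(2*y), still 0/0.
After 2 applications of L'Hôpital's rule the quotient is (-25/(1 - 5*y)^2)/(2); substituting y = 0 gives -25/2.

-25/2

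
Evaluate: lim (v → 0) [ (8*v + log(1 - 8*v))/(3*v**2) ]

Direct substitution gives 0/0.
Apply L'Hôpital: lim (8 - 8/(1 - 8*v))/(6*v), still 0/0.
After 2 applications of L'Hôpital's rule the quotient is (-64/(1 - 8*v)^2)/(6); substituting v = 0 gives -32/3.

-32/3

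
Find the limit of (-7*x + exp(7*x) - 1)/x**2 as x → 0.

49/2

Direct substitution gives 0/0.
Apply L'Hôpital: lim (7*e^(7*x) - 7)/(2*x), still 0/0.
After 2 applications of L'Hôpital's rule the quotient is (49*e^(7*x))/(2); substituting x = 0 gives 49/2.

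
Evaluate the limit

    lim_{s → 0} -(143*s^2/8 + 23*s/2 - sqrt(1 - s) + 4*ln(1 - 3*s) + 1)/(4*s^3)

Substitution gives 0/0; apply L'Hôpital's rule 3 times.
After differentiating numerator and denominator 3 times the quotient is (216/(3*s - 1)^3 + 3/(8*(1 - s)^(5/2)))/(-24); at s = 0 this is 575/64.

575/64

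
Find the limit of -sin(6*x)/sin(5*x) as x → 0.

Substitution gives 0/0.
Divide numerator and denominator by x: sin(6x)/x → 6 and sin(5x)/x → 5, so the limit is -1·6/5 = -6/5.

-6/5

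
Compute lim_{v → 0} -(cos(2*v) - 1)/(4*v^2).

Direct substitution gives 0/0.
Apply L'Hôpital: lim (-2*sin(2*v))/(-8*v), still 0/0.
After 2 applications of L'Hôpital's rule the quotient is (-4*cos(2*v))/(-8); substituting v = 0 gives 1/2.

1/2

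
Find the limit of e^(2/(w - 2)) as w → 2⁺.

∞

As w → 2⁺, 2/(w - 2) → +∞, so e^(2/(w - 2)) → ∞.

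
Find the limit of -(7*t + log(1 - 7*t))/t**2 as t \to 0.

49/2

Direct substitution gives 0/0.
Apply L'Hôpital: lim (7 - 7/(1 - 7*t))/(-2*t), still 0/0.
After 2 applications of L'Hôpital's rule the quotient is (-49/(1 - 7*t)^2)/(-2); substituting t = 0 gives 49/2.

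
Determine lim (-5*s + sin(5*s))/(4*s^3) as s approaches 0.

-125/24

Direct substitution gives 0/0.
Apply L'Hôpital: lim (5*cos(5*s) - 5)/(12*s^2), still 0/0.
Apply L'Hôpital: lim (-25*sin(5*s))/(24*s), still 0/0.
After 3 applications of L'Hôpital's rule the quotient is (-125*cos(5*s))/(24); substituting s = 0 gives -125/24.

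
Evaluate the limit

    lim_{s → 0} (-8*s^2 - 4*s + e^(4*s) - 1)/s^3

Direct substitution gives 0/0.
Apply L'Hôpital: lim (-16*s + 4*e^(4*s) - 4)/(3*s^2), still 0/0.
Apply L'Hôpital: lim (16*e^(4*s) - 16)/(6*s), still 0/0.
After 3 applications of L'Hôpital's rule the quotient is (64*e^(4*s))/(6); substituting s = 0 gives 32/3.

32/3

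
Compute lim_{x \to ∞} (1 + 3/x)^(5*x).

e^(15)

The base → 1 and the exponent → ∞: a 1^∞ form.
Take logarithms: (5x)·ln(1 + 3/x). Since ln(1+u) ~ u for small u, this behaves like (5x)·(3/x) → 15.
So the limit is e^(15).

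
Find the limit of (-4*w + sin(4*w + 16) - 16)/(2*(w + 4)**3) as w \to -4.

Direct substitution gives 0/0.
Apply L'Hôpital: lim (4*cos(4*w + 16) - 4)/(6*(w + 4)^2), still 0/0.
Apply L'Hôpital: lim (-16*sin(4*w + 16))/(12*w + 48), still 0/0.
After 3 applications of L'Hôpital's rule the quotient is (-64*cos(4*w + 16))/(12); substituting w = -4 gives -16/3.

-16/3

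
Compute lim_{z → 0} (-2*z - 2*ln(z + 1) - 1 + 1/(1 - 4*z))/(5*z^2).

Substitution gives 0/0 (the numerator vanishes to order 2).
Expand each term to order z^2: the coefficient of z^2 in -2·ln(1 + z) is 1 and in 1/(1 - 4z) is 16.
Lower-order terms cancel with the polynomial part, so the numerator is (17)·z^2 + o(z^2), and the limit is (17)/(5) = 17/5.

17/5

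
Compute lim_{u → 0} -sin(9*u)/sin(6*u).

Substitution gives 0/0.
Divide numerator and denominator by u: sin(9u)/u → 9 and sin(6u)/u → 6, so the limit is -1·9/6 = -3/2.

-3/2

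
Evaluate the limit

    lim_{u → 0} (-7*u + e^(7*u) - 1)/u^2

49/2

Direct substitution gives 0/0.
Apply L'Hôpital: lim (7*e^(7*u) - 7)/(2*u), still 0/0.
After 2 applications of L'Hôpital's rule the quotient is (49*e^(7*u))/(2); substituting u = 0 gives 49/2.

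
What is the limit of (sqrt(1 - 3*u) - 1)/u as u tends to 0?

-3/2

Substitution gives 0/0. Multiply numerator and denominator by the conjugate √(1 - 3u) + √1.
The numerator becomes (1 - 3u) − 1 = -3u, so the expression simplifies to -3/(√(1 - 3u) + √1).
Letting u → 0 gives -3/(2√1) = -3/2.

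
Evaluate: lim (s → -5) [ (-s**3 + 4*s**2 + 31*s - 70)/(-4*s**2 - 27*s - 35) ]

At s = -5 both the top and bottom vanish — a removable singularity. Factoring out (s + 5) from each leaves (-s^2 + 9*s - 14)/(-4*s - 7), which at s = -5 equals -84/13.

-84/13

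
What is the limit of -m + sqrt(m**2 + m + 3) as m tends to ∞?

An ∞ − ∞ form. Rationalising with the conjugate, the difference becomes (m + 3) / (√(m^2 + m + 3) + m).
For large m the denominator behaves like 2·m, so the quotient tends to 1/2 = 1/2.

1/2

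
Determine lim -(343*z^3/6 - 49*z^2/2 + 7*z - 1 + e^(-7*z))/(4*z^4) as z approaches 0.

Direct substitution gives 0/0.
Apply L'Hôpital: lim (343*z^2/2 - 49*z + 7 - 7*e^(-7*z))/(-16*z^3), still 0/0.
Apply L'Hôpital: lim (343*z - 49 + 49*e^(-7*z))/(-48*z^2), still 0/0.
Apply L'Hôpital: lim (343 - 343*e^(-7*z))/(-96*z), still 0/0.
After 4 applications of L'Hôpital's rule the quotient is (2401*e^(-7*z))/(-96); substituting z = 0 gives -2401/96.

-2401/96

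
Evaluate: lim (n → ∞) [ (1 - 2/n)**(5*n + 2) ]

e^(-10)

Let L be the limit and take ln: ln L = lim (5n + 2)·ln(1 - 2/n) = lim (5n + 2)·(-2/n + O(1/n²)) = -10.
Hence L = e^(-10).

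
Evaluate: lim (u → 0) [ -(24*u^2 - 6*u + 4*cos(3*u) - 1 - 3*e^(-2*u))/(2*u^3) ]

Substitution gives 0/0 (the numerator vanishes to order 3).
Expand each term to order u^3: the coefficient of u^3 in -3·e^(-2u) is 4 and in 4·cos(3u) is 0.
Lower-order terms cancel with the polynomial part, so the numerator is (4)·u^3 + o(u^3), and the limit is (4)/(-2) = -2.

-2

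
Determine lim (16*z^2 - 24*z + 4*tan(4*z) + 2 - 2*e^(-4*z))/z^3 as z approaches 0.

320/3

Substitution gives 0/0; apply L'Hôpital's rule 3 times.
After differentiating numerator and denominator 3 times the quotient is (128*(4*(3*tan(4*z)^2 + 1)*e^(4*z)/cos(4*z)^2 + 1)*e^(-4*z))/(6); at z = 0 this is 320/3.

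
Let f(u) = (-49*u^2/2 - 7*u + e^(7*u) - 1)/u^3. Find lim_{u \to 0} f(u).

Direct substitution gives 0/0.
Apply L'Hôpital: lim (-49*u + 7*e^(7*u) - 7)/(3*u^2), still 0/0.
Apply L'Hôpital: lim (49*e^(7*u) - 49)/(6*u), still 0/0.
After 3 applications of L'Hôpital's rule the quotient is (343*e^(7*u))/(6); substituting u = 0 gives 343/6.

343/6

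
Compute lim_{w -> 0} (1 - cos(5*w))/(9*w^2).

25/18

Substitution gives 0/0.
Use (1 − cos u)/u² → 1/2 with u = 5w: the limit is 5²/(2·9) = 25/18.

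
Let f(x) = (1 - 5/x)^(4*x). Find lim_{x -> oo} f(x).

e^(-20)

The base → 1 and the exponent → ∞: a 1^∞ form.
Take logarithms: (4x)·ln(1 - 5/x). Since ln(1+u) ~ u for small u, this behaves like (4x)·(-5/x) → -20.
So the limit is e^(-20).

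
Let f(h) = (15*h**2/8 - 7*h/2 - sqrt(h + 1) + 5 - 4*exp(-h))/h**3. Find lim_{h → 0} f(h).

Substitution gives 0/0 (the numerator vanishes to order 3).
Expand each term to order h^3: the coefficient of h^3 in −√(1 + h) is -1/16 and in -4·e^(-h) is 2/3.
Lower-order terms cancel with the polynomial part, so the numerator is (29/48)·h^3 + o(h^3), and the limit is (29/48)/(1) = 29/48.

29/48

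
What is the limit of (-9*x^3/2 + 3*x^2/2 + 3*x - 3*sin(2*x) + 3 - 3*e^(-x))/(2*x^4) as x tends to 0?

Substitution gives 0/0; apply L'Hôpital's rule 4 times.
After differentiating numerator and denominator 4 times the quotient is (-48*sin(2*x) - 3*e^(-x))/(48); at x = 0 this is -1/16.

-1/16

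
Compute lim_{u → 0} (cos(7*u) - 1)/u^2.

Direct substitution gives 0/0.
Apply L'Hôpital: lim (-7*sin(7*u))/(2*u), still 0/0.
After 2 applications of L'Hôpital's rule the quotient is (-49*cos(7*u))/(2); substituting u = 0 gives -49/2.

-49/2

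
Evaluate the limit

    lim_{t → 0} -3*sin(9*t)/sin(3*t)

Substitution gives 0/0.
Divide numerator and denominator by t: sin(9t)/t → 9 and sin(3t)/t → 3, so the limit is -3·9/3 = -9.

-9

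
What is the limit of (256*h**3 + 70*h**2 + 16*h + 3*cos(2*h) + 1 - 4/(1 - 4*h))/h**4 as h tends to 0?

-1022

Substitution gives 0/0; apply L'Hôpital's rule 4 times.
After differentiating numerator and denominator 4 times the quotient is (48*cos(2*h) + 24576/(4*h - 1)^5)/(24); at h = 0 this is -1022.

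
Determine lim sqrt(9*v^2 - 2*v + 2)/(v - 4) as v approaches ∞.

3

For large |v|, √(9*v^2 - 2*v + 2) ≈ √9·|v| and the denominator ≈ v.
Since v → +∞, |v| = v, giving √9/(1) = 3.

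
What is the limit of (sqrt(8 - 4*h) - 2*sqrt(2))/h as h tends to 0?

A 0/0 form; rationalise with √(8 - 4h) + √8. This collapses the numerator to -4h, leaving -4/(√(8 - 4h) + √8) → -4/(2√8) = -√(2)/2.

-√(2)/2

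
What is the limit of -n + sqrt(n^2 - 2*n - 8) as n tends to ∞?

-1

An ∞ − ∞ form. Rationalising with the conjugate, the difference becomes (-2n - 8) / (√(n^2 - 2*n - 8) + n).
For large n the denominator behaves like 2·n, so the quotient tends to -2/2 = -1.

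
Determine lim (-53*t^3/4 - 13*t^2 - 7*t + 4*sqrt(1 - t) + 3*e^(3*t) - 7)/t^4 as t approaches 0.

Substitution gives 0/0 (the numerator vanishes to order 4).
Expand each term to order t^4: the coefficient of t^4 in 4·√(1 - t) is -5/32 and in 3·e^(3t) is 81/8.
Lower-order terms cancel with the polynomial part, so the numerator is (319/32)·t^4 + o(t^4), and the limit is (319/32)/(1) = 319/32.

319/32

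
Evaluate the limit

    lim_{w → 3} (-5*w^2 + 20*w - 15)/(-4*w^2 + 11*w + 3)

Direct substitution gives 0/0, so factor. Both numerator and denominator have (w - 3) as a factor.
After cancelling, the expression reduces to (5 - 5*w)/(-4*w - 1).
Substituting w = 3 gives 10/13.

10/13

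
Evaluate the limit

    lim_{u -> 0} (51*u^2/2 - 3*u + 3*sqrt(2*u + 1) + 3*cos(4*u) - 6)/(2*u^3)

Substitution gives 0/0 (the numerator vanishes to order 3).
Expand each term to order u^3: the coefficient of u^3 in 3·√(1 + 2u) is 3/2 and in 3·cos(4u) is 0.
Lower-order terms cancel with the polynomial part, so the numerator is (3/2)·u^3 + o(u^3), and the limit is (3/2)/(2) = 3/4.

3/4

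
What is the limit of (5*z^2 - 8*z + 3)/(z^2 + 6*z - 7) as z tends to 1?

1/4

At z = 1 both the top and bottom vanish — a removable singularity. Factoring out (z - 1) from each leaves (5*z - 3)/(z + 7), which at z = 1 equals 1/4.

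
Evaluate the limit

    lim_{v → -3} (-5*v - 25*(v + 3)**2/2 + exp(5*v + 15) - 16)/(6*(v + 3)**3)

Direct substitution gives 0/0.
Apply L'Hôpital: lim (-25*v + 5*e^(5*v + 15) - 80)/(18*(v + 3)^2), still 0/0.
Apply L'Hôpital: lim (25*e^(5*v + 15) - 25)/(36*v + 108), still 0/0.
After 3 applications of L'Hôpital's rule the quotient is (125*e^(5*v + 15))/(36); substituting v = -3 gives 125/36.

125/36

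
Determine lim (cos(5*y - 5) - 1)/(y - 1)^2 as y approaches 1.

Direct substitution gives 0/0.
Apply L'Hôpital: lim (-5*sin(5*y - 5))/(2*y - 2), still 0/0.
After 2 applications of L'Hôpital's rule the quotient is (-25*cos(5*y - 5))/(2); substituting y = 1 gives -25/2.

-25/2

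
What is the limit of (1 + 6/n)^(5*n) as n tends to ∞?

e^(30)

Let L be the limit and take ln: ln L = lim (5n)·ln(1 + 6/n) = lim (5n)·(6/n + O(1/n²)) = 30.
Hence L = e^(30).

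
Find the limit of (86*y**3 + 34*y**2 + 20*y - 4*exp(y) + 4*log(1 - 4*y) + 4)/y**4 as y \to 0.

Substitution gives 0/0; apply L'Hôpital's rule 4 times.
After differentiating numerator and denominator 4 times the quotient is (-4*e^(y) - 6144/(4*y - 1)^4)/(24); at y = 0 this is -1537/6.

-1537/6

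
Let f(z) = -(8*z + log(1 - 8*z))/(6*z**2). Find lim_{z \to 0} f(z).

16/3

Direct substitution gives 0/0.
Apply L'Hôpital: lim (8 - 8/(1 - 8*z))/(-12*z), still 0/0.
After 2 applications of L'Hôpital's rule the quotient is (-64/(1 - 8*z)^2)/(-12); substituting z = 0 gives 16/3.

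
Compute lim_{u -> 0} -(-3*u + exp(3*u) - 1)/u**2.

Direct substitution gives 0/0.
Apply L'Hôpital: lim (3*e^(3*u) - 3)/(-2*u), still 0/0.
After 2 applications of L'Hôpital's rule the quotient is (9*e^(3*u))/(-2); substituting u = 0 gives -9/2.

-9/2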